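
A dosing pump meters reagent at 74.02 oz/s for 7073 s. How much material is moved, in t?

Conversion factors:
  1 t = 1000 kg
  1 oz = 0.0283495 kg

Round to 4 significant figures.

14.84 t

74.02 oz/s → 2.09843 kg/s
m = ṁ × t = 2.09843 × 7073 = 14842.2 kg
In t: 14842.2 / 1000 = 14.8422 t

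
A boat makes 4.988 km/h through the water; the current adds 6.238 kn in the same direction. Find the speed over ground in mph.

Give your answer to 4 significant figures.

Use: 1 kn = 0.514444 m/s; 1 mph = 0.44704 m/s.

10.28 mph

4.988 km/h × (1/3.6) = 1.38556 m/s
6.238 kn × 0.514444 = 3.2091 m/s
Sum: 1.38556 + 3.2091 = 4.59466 m/s
In mph: 4.59466 / 0.44704 = 10.278 mph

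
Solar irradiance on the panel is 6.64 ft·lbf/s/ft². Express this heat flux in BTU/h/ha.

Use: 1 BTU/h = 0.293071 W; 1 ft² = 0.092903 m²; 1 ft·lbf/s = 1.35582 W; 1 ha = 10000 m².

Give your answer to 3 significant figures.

3.31×10⁶ BTU/h/ha

6.64 ft·lbf/s/ft² × 1.35582 W/ft·lbf/s ÷ 0.092903 m²/ft² = 96.9037 W/m²
96.9037 W/m² ÷ 0.293071 W/BTU/h × 10000 m²/ha = 3.30649×10⁶ BTU/h/ha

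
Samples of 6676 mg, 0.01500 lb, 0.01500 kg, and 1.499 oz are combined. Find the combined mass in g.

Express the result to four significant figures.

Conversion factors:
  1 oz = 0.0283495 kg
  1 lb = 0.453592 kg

70.98 g

6676 mg × 10⁻⁶ → 0.006676 kg
0.01500 lb × 0.453592 → 0.00680388 kg
0.01500 kg (already kg)
1.499 oz × 0.0283495 → 0.0424959 kg
Sum: 0.006676 + 0.00680388 + 0.015 + 0.0424959 = 0.0709758 kg
In g: 0.0709758 / 0.001 = 70.9758 g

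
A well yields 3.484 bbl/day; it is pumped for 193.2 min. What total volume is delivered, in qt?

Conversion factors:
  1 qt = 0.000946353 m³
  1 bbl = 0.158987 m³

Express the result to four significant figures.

78.53 qt

3.484 bbl/day → 6.411×10⁻⁶ m³/s
193.2 min → 11592 s
V = Q × t = 6.411×10⁻⁶ × 11592 = 0.0743163 m³
In qt: 0.0743163 / 0.000946353 = 78.5292 qt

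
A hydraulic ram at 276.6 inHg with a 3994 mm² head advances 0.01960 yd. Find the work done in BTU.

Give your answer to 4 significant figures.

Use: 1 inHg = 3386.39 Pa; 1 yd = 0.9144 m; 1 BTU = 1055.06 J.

276.6 inHg → 936675 Pa
3994 mm² → 0.003994 m²
F = P × A = 936675 × 0.003994 = 3741.08 N
0.01960 yd → 0.0179222 m
W = F × d = 3741.08 × 0.0179222 = 67.0484 J
In BTU: 67.0484 / 1055.06 = 0.0635494 BTU

0.06355 BTU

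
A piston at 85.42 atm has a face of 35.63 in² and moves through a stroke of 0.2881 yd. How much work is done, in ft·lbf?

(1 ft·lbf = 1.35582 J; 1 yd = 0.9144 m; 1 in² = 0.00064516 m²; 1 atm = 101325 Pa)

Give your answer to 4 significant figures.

85.42 atm → 8.65518×10⁶ Pa
35.63 in² → 0.0229871 m²
F = P × A = 8.65518×10⁶ × 0.0229871 = 198957 N
0.2881 yd → 0.263439 m
W = F × d = 198957 × 0.263439 = 52413 J
In ft·lbf: 52413 / 1.35582 = 38657.8 ft·lbf

3.866×10⁴ ft·lbf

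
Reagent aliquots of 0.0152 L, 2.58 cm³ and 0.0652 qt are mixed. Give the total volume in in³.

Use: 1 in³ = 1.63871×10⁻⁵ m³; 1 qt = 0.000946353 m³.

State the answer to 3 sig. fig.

4.85 in³

0.0152 L × 0.001 → 1.52×10⁻⁵ m³
2.58 cm³ × 10⁻⁶ → 2.58×10⁻⁶ m³
0.0652 qt × 0.000946353 → 6.17022×10⁻⁵ m³
Combined: 1.52×10⁻⁵ + 2.58×10⁻⁶ + 6.17022×10⁻⁵ = 7.94822×10⁻⁵ m³
In in³: 7.94822×10⁻⁵ / 1.63871×10⁻⁵ = 4.85029 in³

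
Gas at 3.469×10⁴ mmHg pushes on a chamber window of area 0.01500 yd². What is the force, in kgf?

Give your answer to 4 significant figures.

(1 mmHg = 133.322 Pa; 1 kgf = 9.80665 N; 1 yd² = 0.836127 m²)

5915 kgf

3.469×10⁴ mmHg × 133.322 = 4.62494×10⁶ Pa
0.01500 yd² × 0.836127 = 0.0125419 m²
F = P × A = 4.62494×10⁶ Pa × 0.0125419 m² = 58005.5 N
58005.5 N ÷ (9.80665 N/kgf) = 5914.91 kgf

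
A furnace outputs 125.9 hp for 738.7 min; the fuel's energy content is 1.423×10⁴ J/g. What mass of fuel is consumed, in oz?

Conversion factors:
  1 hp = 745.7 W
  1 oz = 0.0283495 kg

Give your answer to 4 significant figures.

1.031×10⁴ oz

125.9 hp → 93883.6 W
738.7 min → 44322 s
E = P × t = 93883.6 × 44322 = 4.16111×10⁹ J
1.423×10⁴ J/g → 1.423×10⁷ J/kg
m = E / e_s = 4.16111×10⁹ / 1.423×10⁷ = 292.418 kg
In oz: 292.418 / 0.0283495 = 10314.7 oz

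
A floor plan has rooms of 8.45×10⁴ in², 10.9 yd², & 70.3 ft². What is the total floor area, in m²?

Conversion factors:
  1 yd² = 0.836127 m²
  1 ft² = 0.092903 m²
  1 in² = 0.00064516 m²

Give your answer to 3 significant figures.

70.2 m²

8.45×10⁴ in² × 0.00064516 = 54.516 m²
10.9 yd² × 0.836127 = 9.11378 m²
70.3 ft² × 0.092903 = 6.53108 m²
Sum: 54.516 + 9.11378 + 6.53108 = 70.1609 m²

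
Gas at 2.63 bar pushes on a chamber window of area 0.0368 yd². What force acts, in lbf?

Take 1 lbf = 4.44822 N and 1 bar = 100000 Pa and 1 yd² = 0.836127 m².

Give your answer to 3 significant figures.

1820 lbf

2.63 bar × 100000 → 263000 Pa
0.0368 yd² × 0.836127 → 0.0307695 m²
F = P × A = 263000 Pa × 0.0307695 m² = 8092.38 N
8092.38 N ÷ (4.44822 N/lbf) = 1819.24 lbf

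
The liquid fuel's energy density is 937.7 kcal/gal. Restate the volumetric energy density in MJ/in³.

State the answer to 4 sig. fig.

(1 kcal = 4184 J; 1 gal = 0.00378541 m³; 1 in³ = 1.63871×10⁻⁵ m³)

937.7 kcal/gal × 4184 J/kcal ÷ 0.00378541 m³/gal = 1.03644×10⁹ J/m³
1.03644×10⁹ J/m³ ÷ 1000000 J/MJ × 1.63871×10⁻⁵ m³/in³ = 0.0169842 MJ/in³

0.01698 MJ/in³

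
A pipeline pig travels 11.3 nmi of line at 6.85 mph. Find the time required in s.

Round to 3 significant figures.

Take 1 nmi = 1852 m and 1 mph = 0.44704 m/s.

11.3 nmi × 1852 → 20927.6 m
6.85 mph × 0.44704 → 3.06222 m/s
t = d / v = 20927.6 m / 3.06222 m/s = 6834.13 s

6830 s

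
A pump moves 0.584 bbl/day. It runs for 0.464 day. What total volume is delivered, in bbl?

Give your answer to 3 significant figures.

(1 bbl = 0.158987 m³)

0.271 bbl

0.584 bbl/day → 1.07463×10⁻⁶ m³/s
0.464 day → 40089.6 s
V = Q × t = 1.07463×10⁻⁶ × 40089.6 = 0.0430815 m³
In bbl: 0.0430815 / 0.158987 = 0.270975 bbl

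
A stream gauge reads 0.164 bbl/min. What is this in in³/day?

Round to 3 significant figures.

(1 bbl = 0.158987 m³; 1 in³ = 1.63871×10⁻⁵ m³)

2.29×10⁶ in³/day

0.164 bbl/min × 0.158987 m³/bbl ÷ 60 s/min = 4.34564×10⁻⁴ m³/s
4.34564×10⁻⁴ m³/s ÷ 1.63871×10⁻⁵ m³/in³ × 86400 s/day = 2.29121×10⁶ in³/day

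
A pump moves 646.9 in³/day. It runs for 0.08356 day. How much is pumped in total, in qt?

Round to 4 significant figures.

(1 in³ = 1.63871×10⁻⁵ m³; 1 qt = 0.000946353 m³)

646.9 in³/day → 1.22695×10⁻⁷ m³/s
0.08356 day → 7219.58 s
V = Q × t = 1.22695×10⁻⁷ × 7219.58 = 8.85806×10⁻⁴ m³
In qt: 8.85806×10⁻⁴ / 0.000946353 = 0.936021 qt

0.9360 qt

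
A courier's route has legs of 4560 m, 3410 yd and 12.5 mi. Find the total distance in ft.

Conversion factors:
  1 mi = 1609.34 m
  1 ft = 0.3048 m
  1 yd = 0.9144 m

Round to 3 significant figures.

4560 m (already m)
3410 yd × 0.9144 → 3118.1 m
12.5 mi × 1609.34 → 20116.8 m
Sum: 4560 + 3118.1 + 20116.8 = 27794.9 m
In ft: 27794.9 / 0.3048 = 91190.6 ft

9.12×10⁴ ft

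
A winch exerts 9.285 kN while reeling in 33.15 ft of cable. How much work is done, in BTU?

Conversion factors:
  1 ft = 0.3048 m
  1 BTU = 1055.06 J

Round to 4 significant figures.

88.92 BTU

9.285 kN × 1000 → 9285 N
33.15 ft × 0.3048 → 10.1041 m
W = F × d = 9285 N × 10.1041 m = 93816.6 J
93816.6 J ÷ (1055.06 J/BTU) = 88.9206 BTU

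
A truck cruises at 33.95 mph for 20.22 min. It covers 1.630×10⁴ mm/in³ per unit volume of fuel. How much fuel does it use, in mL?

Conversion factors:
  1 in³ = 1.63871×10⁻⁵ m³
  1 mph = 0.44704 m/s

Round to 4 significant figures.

1.851×10⁴ mL

33.95 mph → 15.177 m/s
20.22 min → 1213.2 s
d = v × t = 15.177 × 1213.2 = 18412.7 m
1.630×10⁴ mm/in³ → 994685 m/m³
V = d / (distance per unit fuel) = 18412.7 / 994685 = 0.0185111 m³
In mL: 0.0185111 / 10⁻⁶ = 18511.1 mL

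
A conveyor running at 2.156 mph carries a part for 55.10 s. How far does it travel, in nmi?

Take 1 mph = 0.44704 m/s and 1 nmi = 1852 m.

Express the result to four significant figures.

2.156 mph × 0.44704 → 0.963818 m/s
d = v × t = 0.963818 m/s × 55.1 s = 53.1064 m
53.1064 m ÷ (1852 m/nmi) = 0.0286752 nmi

0.02868 nmi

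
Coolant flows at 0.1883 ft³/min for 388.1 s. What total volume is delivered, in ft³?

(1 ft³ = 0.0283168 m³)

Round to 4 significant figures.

1.218 ft³

0.1883 ft³/min → 8.88676×10⁻⁵ m³/s
V = Q × t = 8.88676×10⁻⁵ × 388.1 = 0.0344895 m³
In ft³: 0.0344895 / 0.0283168 = 1.21799 ft³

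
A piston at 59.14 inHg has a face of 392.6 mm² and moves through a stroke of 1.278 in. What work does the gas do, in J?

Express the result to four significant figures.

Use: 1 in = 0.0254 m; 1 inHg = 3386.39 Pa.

59.14 inHg → 200271 Pa
392.6 mm² → 3.926×10⁻⁴ m²
F = P × A = 200271 × 3.926×10⁻⁴ = 78.6264 N
1.278 in → 0.0324612 m
W = F × d = 78.6264 × 0.0324612 = 2.55231 J

2.552 J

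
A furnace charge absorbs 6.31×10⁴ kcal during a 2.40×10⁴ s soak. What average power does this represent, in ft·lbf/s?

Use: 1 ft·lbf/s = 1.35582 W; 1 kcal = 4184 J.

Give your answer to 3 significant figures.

8110 ft·lbf/s

6.31×10⁴ kcal × 4184 = 2.6401×10⁸ J
P = E / t = 2.6401×10⁸ J / 24000 s = 11000.4 W
11000.4 W ÷ (1.35582 W/ft·lbf/s) = 8113.47 ft·lbf/s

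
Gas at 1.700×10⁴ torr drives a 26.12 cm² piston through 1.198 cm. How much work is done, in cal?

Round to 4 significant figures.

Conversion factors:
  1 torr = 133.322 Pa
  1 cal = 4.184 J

1.700×10⁴ torr → 2.26647×10⁶ Pa
26.12 cm² → 0.002612 m²
F = P × A = 2.26647×10⁶ × 0.002612 = 5920.02 N
1.198 cm → 0.01198 m
W = F × d = 5920.02 × 0.01198 = 70.9218 J
In cal: 70.9218 / 4.184 = 16.9507 cal

16.95 cal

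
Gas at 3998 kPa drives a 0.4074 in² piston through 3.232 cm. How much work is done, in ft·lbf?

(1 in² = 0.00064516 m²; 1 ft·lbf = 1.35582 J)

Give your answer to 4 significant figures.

3998 kPa → 3.998×10⁶ Pa
0.4074 in² → 2.62838×10⁻⁴ m²
F = P × A = 3.998×10⁶ × 2.62838×10⁻⁴ = 1050.83 N
3.232 cm → 0.03232 m
W = F × d = 1050.83 × 0.03232 = 33.9628 J
In ft·lbf: 33.9628 / 1.35582 = 25.0496 ft·lbf

25.05 ft·lbf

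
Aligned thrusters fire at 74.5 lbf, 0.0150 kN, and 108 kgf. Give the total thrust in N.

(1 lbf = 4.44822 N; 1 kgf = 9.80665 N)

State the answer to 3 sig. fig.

1410 N

74.5 lbf × 4.44822 = 331.392 N
0.0150 kN × 1000 = 15 N
108 kgf × 9.80665 = 1059.12 N
Sum: 331.392 + 15 + 1059.12 = 1405.51 N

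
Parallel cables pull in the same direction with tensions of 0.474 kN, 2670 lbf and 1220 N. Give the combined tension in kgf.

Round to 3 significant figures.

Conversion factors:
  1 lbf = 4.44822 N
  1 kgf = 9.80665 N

0.474 kN × 1000 = 474 N
2670 lbf × 4.44822 = 11876.7 N
1220 N (already N)
Combined: 474 + 11876.7 + 1220 = 13570.7 N
In kgf: 13570.7 / 9.80665 = 1383.83 kgf

1380 kgf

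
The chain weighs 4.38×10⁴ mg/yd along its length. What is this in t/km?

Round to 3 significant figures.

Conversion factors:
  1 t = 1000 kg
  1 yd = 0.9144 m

4.38×10⁴ mg/yd × 10⁻⁶ kg/mg ÷ 0.9144 m/yd = 0.0479003 kg/m
0.0479003 kg/m ÷ 1000 kg/t × 1000 m/km = 0.0479003 t/km

0.0479 t/km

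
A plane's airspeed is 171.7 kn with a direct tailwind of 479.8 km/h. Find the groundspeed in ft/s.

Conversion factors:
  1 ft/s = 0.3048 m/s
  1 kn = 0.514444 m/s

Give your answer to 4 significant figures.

171.7 kn × 0.514444 = 88.33 m/s
479.8 km/h × (1/3.6) = 133.278 m/s
Total: 88.33 + 133.278 = 221.608 m/s
In ft/s: 221.608 / 0.3048 = 727.06 ft/s

727.1 ft/s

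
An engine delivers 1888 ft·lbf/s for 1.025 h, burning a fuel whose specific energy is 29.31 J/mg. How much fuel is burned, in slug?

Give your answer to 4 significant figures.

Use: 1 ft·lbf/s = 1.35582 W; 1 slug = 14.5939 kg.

1888 ft·lbf/s → 2559.79 W
1.025 h → 3690 s
E = P × t = 2559.79 × 3690 = 9.44563×10⁶ J
29.31 J/mg → 2.931×10⁷ J/kg
m = E / e_s = 9.44563×10⁶ / 2.931×10⁷ = 0.322266 kg
In slug: 0.322266 / 14.5939 = 0.0220822 slug

0.02208 slug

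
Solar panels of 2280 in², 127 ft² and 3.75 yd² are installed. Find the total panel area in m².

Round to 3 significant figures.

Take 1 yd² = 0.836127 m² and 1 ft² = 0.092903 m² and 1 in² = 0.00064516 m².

2280 in² × 0.00064516 → 1.47096 m²
127 ft² × 0.092903 → 11.7987 m²
3.75 yd² × 0.836127 → 3.13548 m²
Combined: 1.47096 + 11.7987 + 3.13548 = 16.4051 m²

16.4 m²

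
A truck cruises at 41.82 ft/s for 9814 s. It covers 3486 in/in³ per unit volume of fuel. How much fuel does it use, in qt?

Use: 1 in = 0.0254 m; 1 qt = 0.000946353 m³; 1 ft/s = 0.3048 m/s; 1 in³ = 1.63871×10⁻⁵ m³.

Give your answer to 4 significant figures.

24.46 qt

41.82 ft/s → 12.7467 m/s
d = v × t = 12.7467 × 9814 = 125096 m
3486 in/in³ → 5.4033×10⁶ m/m³
V = d / (distance per unit fuel) = 125096 / 5.4033×10⁶ = 0.0231518 m³
In qt: 0.0231518 / 0.000946353 = 24.4642 qt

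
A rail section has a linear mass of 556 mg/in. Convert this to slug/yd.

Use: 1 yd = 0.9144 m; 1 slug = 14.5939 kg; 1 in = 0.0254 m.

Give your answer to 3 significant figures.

556 mg/in × 10⁻⁶ kg/mg ÷ 0.0254 m/in = 0.0218898 kg/m
0.0218898 kg/m ÷ 14.5939 kg/slug × 0.9144 m/yd = 0.00137153 slug/yd

0.00137 slug/yd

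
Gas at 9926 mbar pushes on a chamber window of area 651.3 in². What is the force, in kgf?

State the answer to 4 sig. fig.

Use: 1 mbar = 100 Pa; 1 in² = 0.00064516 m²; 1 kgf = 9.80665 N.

4.253×10⁴ kgf

9926 mbar × 100 = 992600 Pa
651.3 in² × 0.00064516 = 0.420193 m²
F = P × A = 992600 Pa × 0.420193 m² = 417084 N
417084 N ÷ (9.80665 N/kgf) = 42530.7 kgf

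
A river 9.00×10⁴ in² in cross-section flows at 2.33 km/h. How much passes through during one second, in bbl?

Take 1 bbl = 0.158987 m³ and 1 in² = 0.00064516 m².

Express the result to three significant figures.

2.33 km/h × (1/3.6) = 0.647222 m/s
9.00×10⁴ in² × 0.00064516 = 58.0644 m²
V = v × A × t = 0.647222 m/s × 58.0644 m² × 1 s = 37.5806 m³
37.5806 m³ ÷ (0.158987 m³/bbl) = 236.375 bbl

236 bbl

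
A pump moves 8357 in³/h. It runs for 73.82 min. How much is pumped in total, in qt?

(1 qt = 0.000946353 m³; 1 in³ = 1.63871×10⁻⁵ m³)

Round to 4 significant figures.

8357 in³/h → 3.80408×10⁻⁵ m³/s
73.82 min → 4429.2 s
V = Q × t = 3.80408×10⁻⁵ × 4429.2 = 0.16849 m³
In qt: 0.16849 / 0.000946353 = 178.041 qt

178.0 qt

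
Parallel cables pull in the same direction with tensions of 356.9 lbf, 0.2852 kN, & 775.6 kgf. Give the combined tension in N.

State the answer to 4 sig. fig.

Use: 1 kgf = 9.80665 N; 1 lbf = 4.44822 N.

9479 N

356.9 lbf × 4.44822 → 1587.57 N
0.2852 kN × 1000 → 285.2 N
775.6 kgf × 9.80665 → 7606.04 N
Sum: 1587.57 + 285.2 + 7606.04 = 9478.81 N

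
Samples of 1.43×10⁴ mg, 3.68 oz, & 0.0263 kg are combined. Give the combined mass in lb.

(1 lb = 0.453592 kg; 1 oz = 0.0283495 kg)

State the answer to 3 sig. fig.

1.43×10⁴ mg × 10⁻⁶ = 0.0143 kg
3.68 oz × 0.0283495 = 0.104326 kg
0.0263 kg (already kg)
Combined: 0.0143 + 0.104326 + 0.0263 = 0.144926 kg
In lb: 0.144926 / 0.453592 = 0.319507 lb

0.320 lb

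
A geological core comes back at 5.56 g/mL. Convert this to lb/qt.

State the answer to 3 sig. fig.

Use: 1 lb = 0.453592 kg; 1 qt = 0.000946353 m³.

11.6 lb/qt

5.56 g/mL × 0.001 kg/g ÷ 10⁻⁶ m³/mL = 5560 kg/m³
5560 kg/m³ ÷ 0.453592 kg/lb × 0.000946353 m³/qt = 11.6001 lb/qt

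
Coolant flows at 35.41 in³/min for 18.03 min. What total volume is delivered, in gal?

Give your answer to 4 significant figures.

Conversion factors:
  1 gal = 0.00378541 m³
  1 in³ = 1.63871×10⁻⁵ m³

2.764 gal

35.41 in³/min → 9.67112×10⁻⁶ m³/s
18.03 min → 1081.8 s
V = Q × t = 9.67112×10⁻⁶ × 1081.8 = 0.0104622 m³
In gal: 0.0104622 / 0.00378541 = 2.76382 gal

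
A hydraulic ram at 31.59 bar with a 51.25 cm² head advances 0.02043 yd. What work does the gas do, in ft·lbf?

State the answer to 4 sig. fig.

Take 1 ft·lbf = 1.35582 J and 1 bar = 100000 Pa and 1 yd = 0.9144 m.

31.59 bar → 3.159×10⁶ Pa
51.25 cm² → 0.005125 m²
F = P × A = 3.159×10⁶ × 0.005125 = 16189.9 N
0.02043 yd → 0.0186812 m
W = F × d = 16189.9 × 0.0186812 = 302.447 J
In ft·lbf: 302.447 / 1.35582 = 223.073 ft·lbf

223.1 ft·lbf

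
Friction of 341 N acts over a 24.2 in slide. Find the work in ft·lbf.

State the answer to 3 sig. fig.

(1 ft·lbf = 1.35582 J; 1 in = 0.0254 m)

155 ft·lbf

24.2 in × 0.0254 → 0.61468 m
W = F × d = 341 N × 0.61468 m = 209.606 J
209.606 J ÷ (1.35582 J/ft·lbf) = 154.597 ft·lbf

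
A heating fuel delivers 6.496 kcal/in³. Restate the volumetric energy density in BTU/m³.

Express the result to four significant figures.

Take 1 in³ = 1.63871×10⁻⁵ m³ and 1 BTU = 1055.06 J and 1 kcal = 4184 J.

1.572×10⁶ BTU/m³

6.496 kcal/in³ × 4184 J/kcal ÷ 1.63871×10⁻⁵ m³/in³ = 1.65858×10⁹ J/m³
1.65858×10⁹ J/m³ ÷ 1055.06 J/BTU = 1.57202×10⁶ BTU/m³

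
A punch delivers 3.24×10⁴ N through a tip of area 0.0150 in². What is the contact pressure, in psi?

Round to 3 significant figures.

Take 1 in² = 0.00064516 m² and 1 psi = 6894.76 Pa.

4.86×10⁵ psi

0.0150 in² × 0.00064516 = 9.6774×10⁻⁶ m²
P = F / A = 32400 N / 9.6774×10⁻⁶ m² = 3.34801×10⁹ Pa
3.34801×10⁹ Pa ÷ (6894.76 Pa/psi) = 485588 psi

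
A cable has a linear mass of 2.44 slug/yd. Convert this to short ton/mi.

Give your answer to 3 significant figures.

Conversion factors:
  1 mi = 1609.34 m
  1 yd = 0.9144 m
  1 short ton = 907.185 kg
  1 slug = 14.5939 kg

2.44 slug/yd × 14.5939 kg/slug ÷ 0.9144 m/yd = 38.9426 kg/m
38.9426 kg/m ÷ 907.185 kg/short ton × 1609.34 m/mi = 69.0839 short ton/mi

69.1 short ton/mi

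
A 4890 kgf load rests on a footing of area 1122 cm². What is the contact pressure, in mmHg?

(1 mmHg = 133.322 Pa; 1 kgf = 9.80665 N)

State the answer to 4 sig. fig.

4890 kgf × 9.80665 = 47954.5 N
1122 cm² × 0.0001 = 0.1122 m²
P = F / A = 47954.5 N / 0.1122 m² = 427402 Pa
427402 Pa ÷ (133.322 Pa/mmHg) = 3205.79 mmHg

3206 mmHg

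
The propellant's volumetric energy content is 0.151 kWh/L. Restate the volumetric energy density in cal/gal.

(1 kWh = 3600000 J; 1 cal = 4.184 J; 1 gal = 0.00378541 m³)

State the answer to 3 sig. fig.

0.151 kWh/L × 3600000 J/kWh ÷ 0.001 m³/L = 5.436×10⁸ J/m³
5.436×10⁸ J/m³ ÷ 4.184 J/cal × 0.00378541 m³/gal = 491814 cal/gal

4.92×10⁵ cal/gal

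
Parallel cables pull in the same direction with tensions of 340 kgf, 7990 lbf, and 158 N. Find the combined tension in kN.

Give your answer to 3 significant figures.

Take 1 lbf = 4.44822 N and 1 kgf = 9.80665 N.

39.0 kN

340 kgf × 9.80665 = 3334.26 N
7990 lbf × 4.44822 = 35541.3 N
158 N (already N)
Sum: 3334.26 + 35541.3 + 158 = 39033.6 N
In kN: 39033.6 / 1000 = 39.0336 kN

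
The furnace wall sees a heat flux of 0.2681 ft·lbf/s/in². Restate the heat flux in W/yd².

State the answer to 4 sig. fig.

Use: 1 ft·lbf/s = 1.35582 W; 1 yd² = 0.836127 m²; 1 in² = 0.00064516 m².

0.2681 ft·lbf/s/in² × 1.35582 W/ft·lbf/s ÷ 0.00064516 m²/in² = 563.419 W/m²
563.419 W/m² × 0.836127 m²/yd² = 471.09 W/yd²

471.1 W/yd²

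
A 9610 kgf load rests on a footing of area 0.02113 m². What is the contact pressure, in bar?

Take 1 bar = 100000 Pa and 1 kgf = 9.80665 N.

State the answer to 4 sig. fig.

44.60 bar

9610 kgf × 9.80665 = 94241.9 N
P = F / A = 94241.9 N / 0.02113 m² = 4.4601×10⁶ Pa
4.4601×10⁶ Pa ÷ (100000 Pa/bar) = 44.601 bar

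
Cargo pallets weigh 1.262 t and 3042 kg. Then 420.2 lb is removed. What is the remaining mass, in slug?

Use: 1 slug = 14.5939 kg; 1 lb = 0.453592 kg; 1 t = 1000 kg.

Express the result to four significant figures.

281.9 slug

1.262 t × 1000 = 1262 kg
3042 kg (already kg)
420.2 lb × 0.453592 = 190.599 kg
Net: 1262 + 3042 − 190.599 = 4113.4 kg
In slug: 4113.4 / 14.5939 = 281.857 slug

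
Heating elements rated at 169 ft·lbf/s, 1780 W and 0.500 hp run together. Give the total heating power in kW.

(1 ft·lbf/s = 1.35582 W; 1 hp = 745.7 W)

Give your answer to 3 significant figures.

169 ft·lbf/s × 1.35582 = 229.134 W
1780 W (already W)
0.500 hp × 745.7 = 372.85 W
Total: 229.134 + 1780 + 372.85 = 2381.98 W
In kW: 2381.98 / 1000 = 2.38198 kW

2.38 kW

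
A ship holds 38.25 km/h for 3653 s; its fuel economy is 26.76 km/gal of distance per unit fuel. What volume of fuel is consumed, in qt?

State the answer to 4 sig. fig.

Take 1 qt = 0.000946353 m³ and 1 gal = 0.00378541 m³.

38.25 km/h → 10.625 m/s
d = v × t = 10.625 × 3653 = 38813.1 m
26.76 km/gal → 7.06925×10⁶ m/m³
V = d / (distance per unit fuel) = 38813.1 / 7.06925×10⁶ = 0.00549041 m³
In qt: 0.00549041 / 0.000946353 = 5.80165 qt

5.802 qt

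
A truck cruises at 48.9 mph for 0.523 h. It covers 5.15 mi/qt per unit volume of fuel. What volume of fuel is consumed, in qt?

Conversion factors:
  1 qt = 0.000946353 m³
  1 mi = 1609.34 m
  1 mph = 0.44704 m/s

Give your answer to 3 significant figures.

48.9 mph → 21.8603 m/s
0.523 h → 1882.8 s
d = v × t = 21.8603 × 1882.8 = 41158.6 m
5.15 mi/qt → 8.75794×10⁶ m/m³
V = d / (distance per unit fuel) = 41158.6 / 8.75794×10⁶ = 0.00469958 m³
In qt: 0.00469958 / 0.000946353 = 4.96599 qt

4.97 qt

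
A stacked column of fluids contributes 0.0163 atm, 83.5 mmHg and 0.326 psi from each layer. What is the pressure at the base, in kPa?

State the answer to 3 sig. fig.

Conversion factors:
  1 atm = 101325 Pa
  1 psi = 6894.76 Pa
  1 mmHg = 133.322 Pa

15.0 kPa

0.0163 atm × 101325 = 1651.6 Pa
83.5 mmHg × 133.322 = 11132.4 Pa
0.326 psi × 6894.76 = 2247.69 Pa
Combined: 1651.6 + 11132.4 + 2247.69 = 15031.7 Pa
In kPa: 15031.7 / 1000 = 15.0317 kPa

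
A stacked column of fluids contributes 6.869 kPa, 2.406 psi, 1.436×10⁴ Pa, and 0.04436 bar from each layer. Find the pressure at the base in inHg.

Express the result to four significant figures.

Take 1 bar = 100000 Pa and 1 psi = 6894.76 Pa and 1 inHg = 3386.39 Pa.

6.869 kPa × 1000 = 6869 Pa
2.406 psi × 6894.76 = 16588.8 Pa
1.436×10⁴ Pa (already Pa)
0.04436 bar × 100000 = 4436 Pa
Combined: 6869 + 16588.8 + 14360 + 4436 = 42253.8 Pa
In inHg: 42253.8 / 3386.39 = 12.4775 inHg

12.48 inHg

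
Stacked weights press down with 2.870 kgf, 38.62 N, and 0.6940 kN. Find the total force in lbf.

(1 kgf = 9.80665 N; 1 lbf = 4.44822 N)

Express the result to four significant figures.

2.870 kgf × 9.80665 → 28.1451 N
38.62 N (already N)
0.6940 kN × 1000 → 694 N
Sum: 28.1451 + 38.62 + 694 = 760.765 N
In lbf: 760.765 / 4.44822 = 171.027 lbf

171.0 lbf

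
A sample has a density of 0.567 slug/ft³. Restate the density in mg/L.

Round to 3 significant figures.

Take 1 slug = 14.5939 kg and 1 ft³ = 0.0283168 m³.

2.92×10⁵ mg/L

0.567 slug/ft³ × 14.5939 kg/slug ÷ 0.0283168 m³/ft³ = 292.22 kg/m³
292.22 kg/m³ ÷ 10⁻⁶ kg/mg × 0.001 m³/L = 292220 mg/L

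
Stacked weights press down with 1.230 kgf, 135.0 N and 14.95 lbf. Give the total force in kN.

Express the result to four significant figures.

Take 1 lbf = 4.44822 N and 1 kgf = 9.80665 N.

1.230 kgf × 9.80665 = 12.0622 N
135.0 N (already N)
14.95 lbf × 4.44822 = 66.5009 N
Total: 12.0622 + 135 + 66.5009 = 213.563 N
In kN: 213.563 / 1000 = 0.213563 kN

0.2136 kN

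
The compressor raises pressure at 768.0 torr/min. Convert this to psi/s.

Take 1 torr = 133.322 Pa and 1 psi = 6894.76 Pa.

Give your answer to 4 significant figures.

0.2475 psi/s

768.0 torr/min × 133.322 Pa/torr ÷ 60 s/min = 1706.52 Pa/s
1706.52 Pa/s ÷ 6894.76 Pa/psi = 0.24751 psi/s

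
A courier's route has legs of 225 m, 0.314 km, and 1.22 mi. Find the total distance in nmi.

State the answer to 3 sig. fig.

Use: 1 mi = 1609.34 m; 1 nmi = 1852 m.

1.35 nmi

225 m (already m)
0.314 km × 1000 = 314 m
1.22 mi × 1609.34 = 1963.39 m
Sum: 225 + 314 + 1963.39 = 2502.39 m
In nmi: 2502.39 / 1852 = 1.35118 nmi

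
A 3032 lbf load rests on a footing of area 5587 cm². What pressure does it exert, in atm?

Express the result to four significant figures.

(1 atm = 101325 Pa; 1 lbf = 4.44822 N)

3032 lbf × 4.44822 = 13487 N
5587 cm² × 0.0001 = 0.5587 m²
P = F / A = 13487 N / 0.5587 m² = 24140 Pa
24140 Pa ÷ (101325 Pa/atm) = 0.238243 atm

0.2382 atm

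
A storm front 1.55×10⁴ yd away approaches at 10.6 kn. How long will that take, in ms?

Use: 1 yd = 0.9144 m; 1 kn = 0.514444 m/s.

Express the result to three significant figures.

1.55×10⁴ yd × 0.9144 → 14173.2 m
10.6 kn × 0.514444 → 5.45311 m/s
t = d / v = 14173.2 m / 5.45311 m/s = 2599.1 s
2599.1 s ÷ (0.001 s/ms) = 2.5991×10⁶ ms

2.60×10⁶ ms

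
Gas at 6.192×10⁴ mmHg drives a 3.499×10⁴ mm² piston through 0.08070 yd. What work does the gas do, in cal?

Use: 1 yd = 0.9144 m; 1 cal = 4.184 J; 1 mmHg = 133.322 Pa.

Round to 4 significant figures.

5094 cal

6.192×10⁴ mmHg → 8.2553×10⁶ Pa
3.499×10⁴ mm² → 0.03499 m²
F = P × A = 8.2553×10⁶ × 0.03499 = 288853 N
0.08070 yd → 0.0737921 m
W = F × d = 288853 × 0.0737921 = 21315.1 J
In cal: 21315.1 / 4.184 = 5094.43 cal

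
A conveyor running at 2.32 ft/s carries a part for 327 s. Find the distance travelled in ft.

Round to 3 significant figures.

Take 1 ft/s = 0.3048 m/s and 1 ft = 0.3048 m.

2.32 ft/s × 0.3048 → 0.707136 m/s
d = v × t = 0.707136 m/s × 327 s = 231.233 m
231.233 m ÷ (0.3048 m/ft) = 758.638 ft

759 ft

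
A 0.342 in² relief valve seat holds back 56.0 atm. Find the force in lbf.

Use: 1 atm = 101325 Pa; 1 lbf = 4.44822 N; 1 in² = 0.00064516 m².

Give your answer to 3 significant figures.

56.0 atm × 101325 → 5.6742×10⁶ Pa
0.342 in² × 0.00064516 → 2.20645×10⁻⁴ m²
F = P × A = 5.6742×10⁶ Pa × 2.20645×10⁻⁴ m² = 1251.98 N
1251.98 N ÷ (4.44822 N/lbf) = 281.456 lbf

281 lbf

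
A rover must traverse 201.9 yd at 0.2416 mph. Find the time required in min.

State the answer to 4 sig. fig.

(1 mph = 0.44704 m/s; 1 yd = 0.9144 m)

28.49 min

201.9 yd × 0.9144 → 184.617 m
0.2416 mph × 0.44704 → 0.108005 m/s
t = d / v = 184.617 m / 0.108005 m/s = 1709.34 s
1709.34 s ÷ (60 s/min) = 28.489 min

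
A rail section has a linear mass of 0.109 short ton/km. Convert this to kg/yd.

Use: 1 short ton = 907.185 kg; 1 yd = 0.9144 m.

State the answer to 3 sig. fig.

0.109 short ton/km × 907.185 kg/short ton ÷ 1000 m/km = 0.0988832 kg/m
0.0988832 kg/m × 0.9144 m/yd = 0.0904188 kg/yd

0.0904 kg/yd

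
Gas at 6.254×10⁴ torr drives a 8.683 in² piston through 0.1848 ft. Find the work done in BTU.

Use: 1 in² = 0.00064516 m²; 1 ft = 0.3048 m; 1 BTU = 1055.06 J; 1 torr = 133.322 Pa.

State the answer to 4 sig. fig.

6.254×10⁴ torr → 8.33796×10⁶ Pa
8.683 in² → 0.00560192 m²
F = P × A = 8.33796×10⁶ × 0.00560192 = 46708.6 N
0.1848 ft → 0.056327 m
W = F × d = 46708.6 × 0.056327 = 2630.96 J
In BTU: 2630.96 / 1055.06 = 2.49366 BTU

2.494 BTU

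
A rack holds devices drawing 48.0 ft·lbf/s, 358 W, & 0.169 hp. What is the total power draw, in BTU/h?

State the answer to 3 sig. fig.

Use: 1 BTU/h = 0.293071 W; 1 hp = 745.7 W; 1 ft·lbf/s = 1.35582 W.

48.0 ft·lbf/s × 1.35582 → 65.0794 W
358 W (already W)
0.169 hp × 745.7 → 126.023 W
Sum: 65.0794 + 358 + 126.023 = 549.102 W
In BTU/h: 549.102 / 0.293071 = 1873.61 BTU/h

1870 BTU/h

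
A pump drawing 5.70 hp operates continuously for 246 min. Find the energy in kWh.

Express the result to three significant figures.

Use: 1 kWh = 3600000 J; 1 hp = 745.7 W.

17.4 kWh

5.70 hp × 745.7 = 4250.49 W
246 min × 60 = 14760 s
E = P × t = 4250.49 W × 14760 s = 6.27372×10⁷ J
6.27372×10⁷ J ÷ (3600000 J/kWh) = 17.427 kWh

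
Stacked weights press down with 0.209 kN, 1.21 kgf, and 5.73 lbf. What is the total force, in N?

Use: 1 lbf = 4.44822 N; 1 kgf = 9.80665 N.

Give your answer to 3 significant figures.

0.209 kN × 1000 → 209 N
1.21 kgf × 9.80665 → 11.866 N
5.73 lbf × 4.44822 → 25.4883 N
Combined: 209 + 11.866 + 25.4883 = 246.354 N

246 N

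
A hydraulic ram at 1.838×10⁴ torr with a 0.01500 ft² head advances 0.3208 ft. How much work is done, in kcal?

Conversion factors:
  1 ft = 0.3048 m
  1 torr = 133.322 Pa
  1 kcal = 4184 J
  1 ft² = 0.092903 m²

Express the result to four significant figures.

1.838×10⁴ torr → 2.45046×10⁶ Pa
0.01500 ft² → 0.00139354 m²
F = P × A = 2.45046×10⁶ × 0.00139354 = 3414.81 N
0.3208 ft → 0.0977798 m
W = F × d = 3414.81 × 0.0977798 = 333.899 J
In kcal: 333.899 / 4184 = 0.0798038 kcal

0.07980 kcal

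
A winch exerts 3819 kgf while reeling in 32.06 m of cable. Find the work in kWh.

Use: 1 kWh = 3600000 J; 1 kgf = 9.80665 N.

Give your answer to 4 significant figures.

3819 kgf × 9.80665 = 37451.6 N
W = F × d = 37451.6 N × 32.06 m = 1.2007×10⁶ J
1.2007×10⁶ J ÷ (3600000 J/kWh) = 0.333528 kWh

0.3335 kWh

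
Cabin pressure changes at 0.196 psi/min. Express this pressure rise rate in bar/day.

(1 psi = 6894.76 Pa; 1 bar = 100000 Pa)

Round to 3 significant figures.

19.5 bar/day

0.196 psi/min × 6894.76 Pa/psi ÷ 60 s/min = 22.5229 Pa/s
22.5229 Pa/s ÷ 100000 Pa/bar × 86400 s/day = 19.4598 bar/day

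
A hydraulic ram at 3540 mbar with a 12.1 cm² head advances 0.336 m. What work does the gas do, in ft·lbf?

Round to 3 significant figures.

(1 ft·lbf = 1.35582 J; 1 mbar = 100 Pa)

106 ft·lbf

3540 mbar → 354000 Pa
12.1 cm² → 0.00121 m²
F = P × A = 354000 × 0.00121 = 428.34 N
W = F × d = 428.34 × 0.336 = 143.922 J
In ft·lbf: 143.922 / 1.35582 = 106.151 ft·lbf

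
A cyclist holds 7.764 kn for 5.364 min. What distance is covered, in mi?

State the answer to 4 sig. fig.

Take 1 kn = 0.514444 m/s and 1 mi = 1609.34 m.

0.7988 mi

7.764 kn × 0.514444 → 3.99414 m/s
5.364 min × 60 → 321.84 s
d = v × t = 3.99414 m/s × 321.84 s = 1285.47 m
1285.47 m ÷ (1609.34 m/mi) = 0.798756 mi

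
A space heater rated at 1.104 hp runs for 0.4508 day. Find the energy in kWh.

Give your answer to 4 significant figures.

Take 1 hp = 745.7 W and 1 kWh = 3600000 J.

8.907 kWh

1.104 hp × 745.7 → 823.253 W
0.4508 day × 86400 → 38949.1 s
E = P × t = 823.253 W × 38949.1 s = 3.2065×10⁷ J
3.2065×10⁷ J ÷ (3600000 J/kWh) = 8.90694 kWh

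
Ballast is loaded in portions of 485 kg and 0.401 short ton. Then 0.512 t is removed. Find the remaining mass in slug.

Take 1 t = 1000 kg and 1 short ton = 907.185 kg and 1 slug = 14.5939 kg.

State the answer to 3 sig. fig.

23.1 slug

485 kg (already kg)
0.401 short ton × 907.185 → 363.781 kg
0.512 t × 1000 → 512 kg
Result: 485 + 363.781 − 512 = 336.781 kg
In slug: 336.781 / 14.5939 = 23.0768 slug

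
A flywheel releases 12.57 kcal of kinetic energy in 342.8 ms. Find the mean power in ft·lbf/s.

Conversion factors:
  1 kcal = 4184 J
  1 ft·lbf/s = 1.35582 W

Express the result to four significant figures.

12.57 kcal × 4184 → 52592.9 J
342.8 ms × 0.001 → 0.3428 s
P = E / t = 52592.9 J / 0.3428 s = 153422 W
153422 W ÷ (1.35582 W/ft·lbf/s) = 113158 ft·lbf/s

1.132×10⁵ ft·lbf/s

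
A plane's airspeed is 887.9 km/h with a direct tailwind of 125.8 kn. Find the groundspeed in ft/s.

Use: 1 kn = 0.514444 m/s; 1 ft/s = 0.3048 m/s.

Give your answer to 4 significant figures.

887.9 km/h × (1/3.6) = 246.639 m/s
125.8 kn × 0.514444 = 64.7171 m/s
Total: 246.639 + 64.7171 = 311.356 m/s
In ft/s: 311.356 / 0.3048 = 1021.51 ft/s

1022 ft/s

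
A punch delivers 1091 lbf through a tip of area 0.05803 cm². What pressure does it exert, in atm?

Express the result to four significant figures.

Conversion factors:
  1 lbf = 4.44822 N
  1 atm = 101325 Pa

1091 lbf × 4.44822 → 4853.01 N
0.05803 cm² × 0.0001 → 5.803×10⁻⁶ m²
P = F / A = 4853.01 N / 5.803×10⁻⁶ m² = 8.36293×10⁸ Pa
8.36293×10⁸ Pa ÷ (101325 Pa/atm) = 8253.57 atm

8254 atm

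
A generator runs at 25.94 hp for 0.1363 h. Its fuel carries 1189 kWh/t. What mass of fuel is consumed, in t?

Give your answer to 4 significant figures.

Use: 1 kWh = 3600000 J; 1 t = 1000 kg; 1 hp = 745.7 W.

0.002217 t

25.94 hp → 19343.5 W
0.1363 h → 490.68 s
E = P × t = 19343.5 × 490.68 = 9.49147×10⁶ J
1189 kWh/t → 4.2804×10⁶ J/kg
m = E / e_s = 9.49147×10⁶ / 4.2804×10⁶ = 2.21743 kg
In t: 2.21743 / 1000 = 0.00221743 t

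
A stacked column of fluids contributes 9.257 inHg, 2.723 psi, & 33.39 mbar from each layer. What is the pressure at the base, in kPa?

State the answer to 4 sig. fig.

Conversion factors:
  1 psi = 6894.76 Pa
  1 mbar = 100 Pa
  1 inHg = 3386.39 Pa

9.257 inHg × 3386.39 → 31347.8 Pa
2.723 psi × 6894.76 → 18774.4 Pa
33.39 mbar × 100 → 3339 Pa
Total: 31347.8 + 18774.4 + 3339 = 53461.2 Pa
In kPa: 53461.2 / 1000 = 53.4612 kPa

53.46 kPa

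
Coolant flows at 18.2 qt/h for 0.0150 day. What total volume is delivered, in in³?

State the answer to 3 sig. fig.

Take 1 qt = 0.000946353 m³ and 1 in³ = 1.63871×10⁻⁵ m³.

378 in³

18.2 qt/h → 4.78434×10⁻⁶ m³/s
0.0150 day → 1296 s
V = Q × t = 4.78434×10⁻⁶ × 1296 = 0.0062005 m³
In in³: 0.0062005 / 1.63871×10⁻⁵ = 378.377 in³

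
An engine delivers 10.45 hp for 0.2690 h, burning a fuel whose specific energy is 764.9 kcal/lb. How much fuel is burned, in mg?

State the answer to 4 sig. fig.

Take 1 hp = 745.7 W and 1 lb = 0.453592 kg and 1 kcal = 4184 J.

1.070×10⁶ mg

10.45 hp → 7792.56 W
0.2690 h → 968.4 s
E = P × t = 7792.56 × 968.4 = 7.54632×10⁶ J
764.9 kcal/lb → 7.05555×10⁶ J/kg
m = E / e_s = 7.54632×10⁶ / 7.05555×10⁶ = 1.06956 kg
In mg: 1.06956 / 10⁻⁶ = 1.06956×10⁶ mg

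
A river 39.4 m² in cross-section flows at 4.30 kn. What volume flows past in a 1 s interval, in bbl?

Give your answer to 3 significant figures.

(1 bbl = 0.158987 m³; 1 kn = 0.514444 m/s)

4.30 kn × 0.514444 = 2.21211 m/s
V = v × A × t = 2.21211 m/s × 39.4 m² × 1 s = 87.1571 m³
87.1571 m³ ÷ (0.158987 m³/bbl) = 548.203 bbl

548 bbl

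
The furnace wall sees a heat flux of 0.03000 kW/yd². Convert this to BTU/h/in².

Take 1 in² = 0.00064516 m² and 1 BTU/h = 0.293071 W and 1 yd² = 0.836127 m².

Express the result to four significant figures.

0.07898 BTU/h/in²

0.03000 kW/yd² × 1000 W/kW ÷ 0.836127 m²/yd² = 35.8797 W/m²
35.8797 W/m² ÷ 0.293071 W/BTU/h × 0.00064516 m²/in² = 0.0789848 BTU/h/in²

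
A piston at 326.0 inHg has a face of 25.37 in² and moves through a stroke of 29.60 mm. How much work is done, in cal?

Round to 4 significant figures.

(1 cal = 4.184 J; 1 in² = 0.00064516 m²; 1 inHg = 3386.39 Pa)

326.0 inHg → 1.10396×10⁶ Pa
25.37 in² → 0.0163677 m²
F = P × A = 1.10396×10⁶ × 0.0163677 = 18069.3 N
29.60 mm → 0.0296 m
W = F × d = 18069.3 × 0.0296 = 534.851 J
In cal: 534.851 / 4.184 = 127.832 cal

127.8 cal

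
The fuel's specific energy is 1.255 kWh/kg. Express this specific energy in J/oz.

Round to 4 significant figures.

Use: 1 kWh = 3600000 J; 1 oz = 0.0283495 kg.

1.281×10⁵ J/oz

1.255 kWh/kg × 3600000 J/kWh = 4.518×10⁶ J/kg
4.518×10⁶ J/kg × 0.0283495 kg/oz = 128083 J/oz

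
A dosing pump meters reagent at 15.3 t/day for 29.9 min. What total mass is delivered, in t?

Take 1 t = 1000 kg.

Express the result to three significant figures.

0.318 t

15.3 t/day → 0.177083 kg/s
29.9 min → 1794 s
m = ṁ × t = 0.177083 × 1794 = 317.687 kg
In t: 317.687 / 1000 = 0.317687 t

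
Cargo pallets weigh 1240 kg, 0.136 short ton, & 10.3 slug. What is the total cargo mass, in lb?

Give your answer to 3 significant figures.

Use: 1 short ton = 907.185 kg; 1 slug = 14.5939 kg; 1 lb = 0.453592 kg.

1240 kg (already kg)
0.136 short ton × 907.185 = 123.377 kg
10.3 slug × 14.5939 = 150.317 kg
Combined: 1240 + 123.377 + 150.317 = 1513.69 kg
In lb: 1513.69 / 0.453592 = 3337.12 lb

3340 lb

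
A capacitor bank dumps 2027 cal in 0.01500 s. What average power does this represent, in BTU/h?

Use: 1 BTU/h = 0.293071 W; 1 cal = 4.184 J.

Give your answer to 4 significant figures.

1.929×10⁶ BTU/h

2027 cal × 4.184 → 8480.97 J
P = E / t = 8480.97 J / 0.015 s = 565398 W
565398 W ÷ (0.293071 W/BTU/h) = 1.92922×10⁶ BTU/h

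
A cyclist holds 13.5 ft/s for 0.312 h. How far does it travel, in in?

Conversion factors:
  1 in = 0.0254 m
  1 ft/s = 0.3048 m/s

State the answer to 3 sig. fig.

1.82×10⁵ in

13.5 ft/s × 0.3048 = 4.1148 m/s
0.312 h × 3600 = 1123.2 s
d = v × t = 4.1148 m/s × 1123.2 s = 4621.74 m
4621.74 m ÷ (0.0254 m/in) = 181958 in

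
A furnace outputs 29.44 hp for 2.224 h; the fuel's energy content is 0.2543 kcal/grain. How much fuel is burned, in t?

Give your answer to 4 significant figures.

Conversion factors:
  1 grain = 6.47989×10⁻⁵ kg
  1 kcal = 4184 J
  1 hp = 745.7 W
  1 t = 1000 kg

0.01070 t

29.44 hp → 21953.4 W
2.224 h → 8006.4 s
E = P × t = 21953.4 × 8006.4 = 1.75768×10⁸ J
0.2543 kcal/grain → 1.64199×10⁷ J/kg
m = E / e_s = 1.75768×10⁸ / 1.64199×10⁷ = 10.7046 kg
In t: 10.7046 / 1000 = 0.0107046 t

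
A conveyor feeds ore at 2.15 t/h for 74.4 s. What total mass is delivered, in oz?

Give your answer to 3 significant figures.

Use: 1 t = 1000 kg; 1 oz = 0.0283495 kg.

1570 oz

2.15 t/h → 0.597222 kg/s
m = ṁ × t = 0.597222 × 74.4 = 44.4333 kg
In oz: 44.4333 / 0.0283495 = 1567.34 oz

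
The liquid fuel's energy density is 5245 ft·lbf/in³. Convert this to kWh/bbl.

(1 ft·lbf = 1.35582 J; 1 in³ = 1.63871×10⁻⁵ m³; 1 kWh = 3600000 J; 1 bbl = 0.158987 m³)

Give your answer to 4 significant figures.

5245 ft·lbf/in³ × 1.35582 J/ft·lbf ÷ 1.63871×10⁻⁵ m³/in³ = 4.33956×10⁸ J/m³
4.33956×10⁸ J/m³ ÷ 3600000 J/kWh × 0.158987 m³/bbl = 19.1648 kWh/bbl

19.16 kWh/bbl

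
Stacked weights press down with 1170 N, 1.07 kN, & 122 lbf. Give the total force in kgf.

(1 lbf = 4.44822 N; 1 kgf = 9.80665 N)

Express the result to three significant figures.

1170 N (already N)
1.07 kN × 1000 = 1070 N
122 lbf × 4.44822 = 542.683 N
Total: 1170 + 1070 + 542.683 = 2782.68 N
In kgf: 2782.68 / 9.80665 = 283.754 kgf

284 kgf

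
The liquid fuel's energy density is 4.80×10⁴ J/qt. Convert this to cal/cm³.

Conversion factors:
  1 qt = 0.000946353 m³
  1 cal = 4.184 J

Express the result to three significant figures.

12.1 cal/cm³

4.80×10⁴ J/qt ÷ 0.000946353 m³/qt = 5.0721×10⁷ J/m³
5.0721×10⁷ J/m³ ÷ 4.184 J/cal × 10⁻⁶ m³/cm³ = 12.1226 cal/cm³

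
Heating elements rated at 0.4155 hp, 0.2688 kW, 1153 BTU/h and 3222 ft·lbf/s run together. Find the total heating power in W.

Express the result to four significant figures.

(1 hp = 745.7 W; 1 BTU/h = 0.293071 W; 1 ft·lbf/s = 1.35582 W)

0.4155 hp × 745.7 = 309.838 W
0.2688 kW × 1000 = 268.8 W
1153 BTU/h × 0.293071 = 337.911 W
3222 ft·lbf/s × 1.35582 = 4368.45 W
Total: 309.838 + 268.8 + 337.911 + 4368.45 = 5285 W

5285 W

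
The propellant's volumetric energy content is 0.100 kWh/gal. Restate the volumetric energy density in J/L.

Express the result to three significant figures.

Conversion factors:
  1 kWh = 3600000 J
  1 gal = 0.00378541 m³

0.100 kWh/gal × 3600000 J/kWh ÷ 0.00378541 m³/gal = 9.5102×10⁷ J/m³
9.5102×10⁷ J/m³ × 0.001 m³/L = 95102 J/L

9.51×10⁴ J/L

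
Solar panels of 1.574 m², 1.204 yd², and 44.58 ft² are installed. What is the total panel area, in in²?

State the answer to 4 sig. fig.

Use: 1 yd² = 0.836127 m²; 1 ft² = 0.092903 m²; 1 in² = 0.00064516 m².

1.574 m² (already m²)
1.204 yd² × 0.836127 = 1.0067 m²
44.58 ft² × 0.092903 = 4.14162 m²
Sum: 1.574 + 1.0067 + 4.14162 = 6.72232 m²
In in²: 6.72232 / 0.00064516 = 10419.6 in²

1.042×10⁴ in²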